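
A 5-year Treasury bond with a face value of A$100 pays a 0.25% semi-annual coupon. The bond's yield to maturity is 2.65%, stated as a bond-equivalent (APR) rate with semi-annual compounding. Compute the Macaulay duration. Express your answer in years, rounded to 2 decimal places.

Periodic yield y = 0.01325. Discount each cash flow and weight by its period:
  t   CF        PV=CF/(1+0.01325)^t    t·PV
  1        0.125         0.1234         0.1234
  2        0.125         0.1218         0.2435
  3        0.125         0.1202         0.3605
  4        0.125         0.1186         0.4744
  5        0.125         0.1170         0.5852
  6        0.125         0.1155         0.6930
  7        0.125         0.1140         0.7980
  8        0.125         0.1125         0.9001
  9        0.125         0.1110         0.9993
  10     100.125        87.7761       877.7613
  Σ                     88.8301       882.9385
Price P = Σ PV = 88.8301.
Macaulay duration = Σ(t·PV) / P = 882.9385 / 88.8301 = 9.93964 half-year periods.
In years: 9.93964 / 2 = 4.96982 years.

4.97 years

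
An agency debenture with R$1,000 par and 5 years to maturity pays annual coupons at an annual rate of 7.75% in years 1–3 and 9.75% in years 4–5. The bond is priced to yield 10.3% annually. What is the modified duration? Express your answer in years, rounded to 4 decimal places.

Periodic yield y = 0.103. First find Macaulay duration:
  t   CF        PV=CF/(1+0.103)^t    t·PV
  1        77.50        70.2629        70.2629
  2        77.50        63.7016       127.4033
  3        77.50        57.7531       173.2592
  4        97.50        65.8723       263.4890
  5     1,097.50       672.2440     3,361.2202
  Σ                    929.8340     3,995.6348
P = 929.8340; Macaulay duration = 3,995.6348 / 929.8340 = 4.29715 years.
Modified duration = D_Mac / (1 + y) = 4.29715 / 1.103 = 3.89587 years.

3.8959 years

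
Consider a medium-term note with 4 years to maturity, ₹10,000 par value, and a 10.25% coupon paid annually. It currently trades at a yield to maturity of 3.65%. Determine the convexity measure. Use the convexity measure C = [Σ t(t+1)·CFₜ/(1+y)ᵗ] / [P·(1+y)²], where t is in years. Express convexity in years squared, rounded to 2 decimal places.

15.73

With y = 0.0365:
  t   CF        PV=CF/(1+0.0365)^t    t·PV        t(t+1)·PV
  1     1,025.00       988.9050       988.9050       1,977.8099
  2     1,025.00       954.0810     1,908.1620       5,724.4861
  3     1,025.00       920.4834     2,761.4501      11,045.8004
  4    11,025.00     9,552.1553    38,208.6210     191,043.1050
  Σ                 12,415.6246    43,867.1381     209,791.2015
P = 12,415.6246.
Convexity = Σ t(t+1)·PV / [P·(1+y)²] = 209,791.2015 / (12,415.6246 × 1.074332) = 15.72824.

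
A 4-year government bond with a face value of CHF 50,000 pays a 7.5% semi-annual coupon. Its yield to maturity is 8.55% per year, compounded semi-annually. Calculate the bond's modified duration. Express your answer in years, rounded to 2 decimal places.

3.37 years

Periodic yield y = 0.04275. First find Macaulay duration:
  t   CF        PV=CF/(1+0.04275)^t    t·PV
  1     1,875.00     1,798.1299     1,798.1299
  2     1,875.00     1,724.4114     3,448.8227
  3     1,875.00     1,653.7150     4,961.1451
  4     1,875.00     1,585.9171     6,343.6683
  5     1,875.00     1,520.8987     7,604.4933
  6     1,875.00     1,458.5458     8,751.2750
  7     1,875.00     1,398.7493     9,791.2451
  8    51,875.00    37,112.1848   296,897.4781
  Σ                 48,252.5520   339,596.2576
P = 48,252.5520; Macaulay duration = 339,596.2576 / 48,252.5520 = 7.03789 half-year periods = 3.51895 years.
Modified duration = D_Mac / (1 + y) = 3.51895 / 1.04275 = 3.37468 years.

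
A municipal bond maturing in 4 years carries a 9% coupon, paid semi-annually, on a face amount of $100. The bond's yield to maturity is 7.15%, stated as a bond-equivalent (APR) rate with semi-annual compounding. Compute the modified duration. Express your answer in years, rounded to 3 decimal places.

3.346 years

Periodic yield y = 0.03575. First find Macaulay duration:
  t   CF        PV=CF/(1+0.03575)^t    t·PV
  1         4.50         4.3447         4.3447
  2         4.50         4.1947         8.3894
  3         4.50         4.0499        12.1498
  4         4.50         3.9101        15.6406
  5         4.50         3.7752        18.8759
  6         4.50         3.6449        21.8693
  7         4.50         3.5191        24.6335
  8       104.50        78.9000       631.1996
  Σ                    106.3386       737.1028
P = 106.3386; Macaulay duration = 737.1028 / 106.3386 = 6.93166 half-year periods = 3.46583 years.
Modified duration = D_Mac / (1 + y) = 3.46583 / 1.03575 = 3.34620 years.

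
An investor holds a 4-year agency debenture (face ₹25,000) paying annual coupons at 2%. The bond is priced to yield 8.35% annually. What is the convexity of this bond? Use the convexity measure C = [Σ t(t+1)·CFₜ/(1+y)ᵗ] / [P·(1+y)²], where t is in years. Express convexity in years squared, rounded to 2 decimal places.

16.29

With y = 0.0835:
  t   CF        PV=CF/(1+0.0835)^t    t·PV        t(t+1)·PV
  1       500.00       461.4675       461.4675         922.9349
  2       500.00       425.9044       851.8089       2,555.4267
  3       500.00       393.0821     1,179.2463       4,716.9851
  4    25,500.00    18,502.2489    74,008.9954     370,044.9770
  Σ                 19,782.7029    76,501.5180     378,240.3237
P = 19,782.7029.
Convexity = Σ t(t+1)·PV / [P·(1+y)²] = 378,240.3237 / (19,782.7029 × 1.173972) = 16.28637.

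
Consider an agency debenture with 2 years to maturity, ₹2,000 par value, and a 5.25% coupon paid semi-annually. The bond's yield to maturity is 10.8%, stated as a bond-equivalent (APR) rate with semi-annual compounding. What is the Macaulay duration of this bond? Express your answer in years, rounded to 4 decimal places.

1.9200 years

Periodic yield y = 0.054. Discount each cash flow and weight by its period:
  t   CF        PV=CF/(1+0.054)^t    t·PV
  1        52.50        49.8102        49.8102
  2        52.50        47.2583        94.5166
  3        52.50        44.8371       134.5113
  4     2,052.50     1,663.1090     6,652.4361
  Σ                  1,805.0147     6,931.2743
Price P = Σ PV = 1,805.0147.
Macaulay duration = Σ(t·PV) / P = 6,931.2743 / 1,805.0147 = 3.84001 half-year periods.
In years: 3.84001 / 2 = 1.92000 years.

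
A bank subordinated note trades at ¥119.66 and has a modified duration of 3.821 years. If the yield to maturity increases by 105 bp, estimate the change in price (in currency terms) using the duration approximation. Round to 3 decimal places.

Duration approximation: ΔP/P ≈ -D_mod · Δy = -3.821 × (+0.0105) = -0.0401205.
ΔP ≈ 119.66 × (-0.0401205) = -4.80081903.

-¥4.801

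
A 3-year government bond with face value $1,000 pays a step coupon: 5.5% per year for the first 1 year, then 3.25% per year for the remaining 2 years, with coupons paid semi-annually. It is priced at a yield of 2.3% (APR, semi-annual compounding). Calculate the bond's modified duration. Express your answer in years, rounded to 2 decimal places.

2.81 years

Periodic yield y = 0.0115. First find Macaulay duration:
  t   CF        PV=CF/(1+0.0115)^t    t·PV
  1        27.50        27.1873        27.1873
  2        27.50        26.8782        53.7565
  3        16.25        15.7020        47.1061
  4        16.25        15.5235        62.0940
  5        16.25        15.3470        76.7351
  6     1,016.25       948.8668     5,693.2006
  Σ                  1,049.5049     5,960.0796
P = 1,049.5049; Macaulay duration = 5,960.0796 / 1,049.5049 = 5.67894 half-year periods = 2.83947 years.
Modified duration = D_Mac / (1 + y) = 2.83947 / 1.0115 = 2.80719 years.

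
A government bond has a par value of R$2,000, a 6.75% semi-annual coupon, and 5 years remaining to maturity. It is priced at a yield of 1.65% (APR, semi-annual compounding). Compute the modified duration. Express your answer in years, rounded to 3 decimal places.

4.371 years

Periodic yield y = 0.00825. First find Macaulay duration:
  t   CF        PV=CF/(1+0.00825)^t    t·PV
  1        67.50        66.9477        66.9477
  2        67.50        66.3999       132.7998
  3        67.50        65.8566       197.5697
  4        67.50        65.3177       261.2708
  5        67.50        64.7832       323.9162
  6        67.50        64.2531       385.5189
  7        67.50        63.7274       446.0918
  8        67.50        63.2059       505.6476
  9        67.50        62.6888       564.1989
  10    2,067.50     1,904.4221    19,044.2209
  Σ                  2,487.6024    21,928.1821
P = 2,487.6024; Macaulay duration = 21,928.1821 / 2,487.6024 = 8.81499 half-year periods = 4.40749 years.
Modified duration = D_Mac / (1 + y) = 4.40749 / 1.00825 = 4.37143 years.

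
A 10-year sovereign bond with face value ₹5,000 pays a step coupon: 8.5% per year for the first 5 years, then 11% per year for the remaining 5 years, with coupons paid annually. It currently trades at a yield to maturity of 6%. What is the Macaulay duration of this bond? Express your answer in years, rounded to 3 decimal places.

7.402 years

Periodic yield y = 0.06. Discount each cash flow and weight by its year:
  t   CF        PV=CF/(1+0.06)^t    t·PV
  1       425.00       400.9434       400.9434
  2       425.00       378.2485       756.4970
  3       425.00       356.8382     1,070.5146
  4       425.00       336.6398     1,346.5592
  5       425.00       317.5847     1,587.9236
  6       550.00       387.7283     2,326.3698
  7       550.00       365.7814     2,560.4699
  8       550.00       345.0768     2,760.6144
  9       550.00       325.5442     2,929.8974
  10    5,550.00     3,099.0910    30,990.9101
  Σ                  6,313.4763    46,730.6994
Price P = Σ PV = 6,313.4763.
Macaulay duration = Σ(t·PV) / P = 46,730.6994 / 6,313.4763 = 7.40174 years.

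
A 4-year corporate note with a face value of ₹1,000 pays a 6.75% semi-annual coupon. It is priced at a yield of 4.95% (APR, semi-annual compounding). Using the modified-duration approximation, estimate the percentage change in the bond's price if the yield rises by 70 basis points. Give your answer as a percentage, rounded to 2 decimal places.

-2.45%

Periodic yield y = 0.02475. Modified duration first:
  t   CF        PV=CF/(1+0.02475)^t    t·PV
  1        33.75        32.9349        32.9349
  2        33.75        32.1394        64.2788
  3        33.75        31.3632        94.0895
  4        33.75        30.6057       122.4227
  5        33.75        29.8665       149.3324
  6        33.75        29.1451       174.8709
  7        33.75        28.4412       199.0886
  8     1,033.75       850.1041     6,800.8327
  Σ                  1,064.6001     7,637.8505
P = 1,064.6001; D_Mac = 7.17438 half-year periods = 3.58719 yrs; D_mod = 3.58719/(1+0.02475) = 3.50055 yrs.
ΔP/P ≈ -D_mod · Δy = -3.50055 × (+0.007) = -0.024504 = -2.4504%.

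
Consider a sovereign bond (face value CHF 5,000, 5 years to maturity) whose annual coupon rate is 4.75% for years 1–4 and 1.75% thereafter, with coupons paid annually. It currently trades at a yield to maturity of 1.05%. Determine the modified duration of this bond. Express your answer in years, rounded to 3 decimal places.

4.548 years

Periodic yield y = 0.0105. First find Macaulay duration:
  t   CF        PV=CF/(1+0.0105)^t    t·PV
  1       237.50       235.0322       235.0322
  2       237.50       232.5900       465.1799
  3       237.50       230.1731       690.5194
  4       237.50       227.7814       911.1258
  5     5,087.50     4,828.6178    24,143.0891
  Σ                  5,754.1945    26,444.9464
P = 5,754.1945; Macaulay duration = 26,444.9464 / 5,754.1945 = 4.59577 years.
Modified duration = D_Mac / (1 + y) = 4.59577 / 1.0105 = 4.54801 years.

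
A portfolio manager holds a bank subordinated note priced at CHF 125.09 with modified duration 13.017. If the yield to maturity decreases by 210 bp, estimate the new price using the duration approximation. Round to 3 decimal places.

Duration approximation: ΔP/P ≈ -D_mod · Δy = -13.017 × (-0.021) = +0.273357.
New price ≈ 125.09 × (1 + 0.273357) = 159.28422713.

CHF 159.284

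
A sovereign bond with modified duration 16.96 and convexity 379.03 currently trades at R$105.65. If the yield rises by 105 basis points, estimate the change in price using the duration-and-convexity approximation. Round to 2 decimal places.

-R$16.61

Duration effect: -D_mod·Δy = -16.96 × (+0.0105) = -0.178080
Convexity effect: ½·C·(Δy)² = 0.5 × 379.03 × (0.0105)² = +0.02089402875
ΔP/P ≈ -0.178080 + 0.02089402875 = -0.15718597125
ΔP ≈ 105.65 × (-0.15718597125) = -16.6066978625625.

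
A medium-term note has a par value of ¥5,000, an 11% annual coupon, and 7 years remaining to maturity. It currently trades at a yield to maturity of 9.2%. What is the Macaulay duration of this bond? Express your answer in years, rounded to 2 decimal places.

5.31 years

Periodic yield y = 0.092. Discount each cash flow and weight by its year:
  t   CF        PV=CF/(1+0.092)^t    t·PV
  1       550.00       503.6630       503.6630
  2       550.00       461.2299       922.4597
  3       550.00       422.3717     1,267.1150
  4       550.00       386.7872     1,547.1490
  5       550.00       354.2008     1,771.0038
  6       550.00       324.3597     1,946.1581
  7     5,550.00     2,997.3297    20,981.3078
  Σ                  5,449.9419    28,938.8563
Price P = Σ PV = 5,449.9419.
Macaulay duration = Σ(t·PV) / P = 28,938.8563 / 5,449.9419 = 5.30994 years.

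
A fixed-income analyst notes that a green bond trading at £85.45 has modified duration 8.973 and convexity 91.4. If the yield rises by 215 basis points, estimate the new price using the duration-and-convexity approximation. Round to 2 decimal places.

£70.77

Duration effect: -D_mod·Δy = -8.973 × (+0.0215) = -0.1929195
Convexity effect: ½·C·(Δy)² = 0.5 × 91.4 × (0.0215)² = +0.021124825
ΔP/P ≈ -0.1929195 + 0.021124825 = -0.171794675
New price ≈ 85.45 × (1 - 0.171794675) = 70.77014502125.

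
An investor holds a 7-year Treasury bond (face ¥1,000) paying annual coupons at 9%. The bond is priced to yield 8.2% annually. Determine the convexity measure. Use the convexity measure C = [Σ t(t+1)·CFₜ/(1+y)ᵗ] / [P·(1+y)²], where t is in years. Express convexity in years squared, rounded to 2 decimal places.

With y = 0.082:
  t   CF        PV=CF/(1+0.082)^t    t·PV        t(t+1)·PV
  1        90.00        83.1793        83.1793         166.3586
  2        90.00        76.8755       153.7510         461.2530
  3        90.00        71.0495       213.1484         852.5934
  4        90.00        65.6649       262.6597       1,313.2985
  5        90.00        60.6885       303.4424       1,820.6542
  6        90.00        56.0892       336.5350       2,355.7448
  7     1,090.00       627.8208     4,394.7453      35,157.9626
  Σ                  1,041.3676     5,747.4610      42,127.8651
P = 1,041.3676.
Convexity = Σ t(t+1)·PV / [P·(1+y)²] = 42,127.8651 / (1,041.3676 × 1.170724) = 34.55500.

34.55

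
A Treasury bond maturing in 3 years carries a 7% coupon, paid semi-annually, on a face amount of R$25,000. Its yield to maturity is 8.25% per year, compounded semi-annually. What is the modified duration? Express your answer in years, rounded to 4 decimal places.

Periodic yield y = 0.04125. First find Macaulay duration:
  t   CF        PV=CF/(1+0.04125)^t    t·PV
  1       875.00       840.3361       840.3361
  2       875.00       807.0455     1,614.0910
  3       875.00       775.0737     2,325.2211
  4       875.00       744.3685     2,977.4741
  5       875.00       714.8797     3,574.3986
  6    25,875.00    20,302.5352   121,815.2112
  Σ                 24,184.2388   133,146.7321
P = 24,184.2388; Macaulay duration = 133,146.7321 / 24,184.2388 = 5.50552 half-year periods = 2.75276 years.
Modified duration = D_Mac / (1 + y) = 2.75276 / 1.04125 = 2.64371 years.

2.6437 years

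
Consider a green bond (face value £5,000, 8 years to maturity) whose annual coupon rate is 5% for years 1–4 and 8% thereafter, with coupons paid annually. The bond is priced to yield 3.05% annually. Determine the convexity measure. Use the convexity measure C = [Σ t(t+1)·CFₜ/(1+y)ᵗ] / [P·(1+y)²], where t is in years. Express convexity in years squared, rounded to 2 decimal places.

With y = 0.0305:
  t   CF        PV=CF/(1+0.0305)^t    t·PV        t(t+1)·PV
  1       250.00       242.6007       242.6007         485.2014
  2       250.00       235.4204       470.8407       1,412.5222
  3       250.00       228.4526       685.3577       2,741.4307
  4       250.00       221.6910       886.7639       4,433.8196
  5       400.00       344.2072     1,721.0362      10,326.2174
  6       400.00       334.0196     2,004.1179      14,028.8252
  7       400.00       324.1336     2,268.9350      18,151.4802
  8     5,400.00     4,246.2914    33,970.3309     305,732.9785
  Σ                  6,176.8164    42,249.9831     357,312.4751
P = 6,176.8164.
Convexity = Σ t(t+1)·PV / [P·(1+y)²] = 357,312.4751 / (6,176.8164 × 1.061930) = 54.47378.

54.47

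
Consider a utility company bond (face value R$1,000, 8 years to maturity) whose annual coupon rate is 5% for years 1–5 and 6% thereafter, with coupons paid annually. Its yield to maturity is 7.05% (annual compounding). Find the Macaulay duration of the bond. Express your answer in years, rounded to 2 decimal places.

6.70 years

Periodic yield y = 0.0705. Discount each cash flow and weight by its year:
  t   CF        PV=CF/(1+0.0705)^t    t·PV
  1        50.00        46.7071        46.7071
  2        50.00        43.6312        87.2623
  3        50.00        40.7577       122.2732
  4        50.00        38.0735       152.2942
  5        50.00        35.5661       177.8307
  6        60.00        39.8686       239.2117
  7        60.00        37.2430       260.7009
  8     1,060.00       614.6282     4,917.0257
  Σ                    896.4755     6,003.3059
Price P = Σ PV = 896.4755.
Macaulay duration = Σ(t·PV) / P = 6,003.3059 / 896.4755 = 6.69656 years.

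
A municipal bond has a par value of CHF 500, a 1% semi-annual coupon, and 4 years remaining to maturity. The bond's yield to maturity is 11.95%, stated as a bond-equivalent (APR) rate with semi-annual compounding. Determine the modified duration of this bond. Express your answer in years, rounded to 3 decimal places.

3.690 years

Periodic yield y = 0.05975. First find Macaulay duration:
  t   CF        PV=CF/(1+0.05975)^t    t·PV
  1         2.50         2.3590         2.3590
  2         2.50         2.2260         4.4521
  3         2.50         2.1005         6.3016
  4         2.50         1.9821         7.9284
  5         2.50         1.8703         9.3517
  6         2.50         1.7649        10.5894
  7         2.50         1.6654        11.6577
  8       502.50       315.8702     2,526.9617
  Σ                    329.8386     2,579.6017
P = 329.8386; Macaulay duration = 2,579.6017 / 329.8386 = 7.82080 half-year periods = 3.91040 years.
Modified duration = D_Mac / (1 + y) = 3.91040 / 1.05975 = 3.68993 years.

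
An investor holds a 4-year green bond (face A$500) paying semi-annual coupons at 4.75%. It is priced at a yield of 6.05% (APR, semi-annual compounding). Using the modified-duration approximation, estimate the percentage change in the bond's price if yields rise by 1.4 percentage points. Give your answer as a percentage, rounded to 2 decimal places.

Periodic yield y = 0.03025. Modified duration first:
  t   CF        PV=CF/(1+0.03025)^t    t·PV
  1       11.875        11.5263        11.5263
  2       11.875        11.1879        22.3758
  3       11.875        10.8594        32.5782
  4       11.875        10.5405        42.1622
  5       11.875        10.2311        51.1553
  6       11.875         9.9307        59.5839
  7       11.875         9.6391        67.4735
  8      511.875       403.2951     3,226.3607
  Σ                    477.2100     3,513.2159
P = 477.2100; D_Mac = 7.36199 half-year periods = 3.68100 yrs; D_mod = 3.68100/(1+0.03025) = 3.57291 yrs.
ΔP/P ≈ -D_mod · Δy = -3.57291 × (+0.014) = -0.050021 = -5.0021%.

-5.00%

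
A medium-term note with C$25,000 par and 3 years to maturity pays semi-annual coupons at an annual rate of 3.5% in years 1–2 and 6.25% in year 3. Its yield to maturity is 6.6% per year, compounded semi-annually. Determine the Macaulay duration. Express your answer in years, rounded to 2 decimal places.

2.86 years

Periodic yield y = 0.033. Discount each cash flow and weight by its period:
  t   CF        PV=CF/(1+0.033)^t    t·PV
  1       437.50       423.5237       423.5237
  2       437.50       409.9939       819.9878
  3       437.50       396.8963     1,190.6890
  4       437.50       384.2172     1,536.8687
  5       781.25       664.1840     3,320.9201
  6    25,781.25    21,217.8826   127,307.2953
  Σ                 23,496.6977   134,599.2847
Price P = Σ PV = 23,496.6977.
Macaulay duration = Σ(t·PV) / P = 134,599.2847 / 23,496.6977 = 5.72843 half-year periods.
In years: 5.72843 / 2 = 2.86422 years.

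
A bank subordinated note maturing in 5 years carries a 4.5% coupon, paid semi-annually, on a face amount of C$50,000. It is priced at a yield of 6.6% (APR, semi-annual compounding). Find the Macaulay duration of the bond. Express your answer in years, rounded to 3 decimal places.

4.506 years

Periodic yield y = 0.033. Discount each cash flow and weight by its period:
  t   CF        PV=CF/(1+0.033)^t    t·PV
  1     1,125.00     1,089.0610     1,089.0610
  2     1,125.00     1,054.2701     2,108.5401
  3     1,125.00     1,020.5906     3,061.7718
  4     1,125.00       987.9870     3,951.9481
  5     1,125.00       956.4250     4,782.1249
  6     1,125.00       925.8712     5,555.2274
  7     1,125.00       896.2936     6,274.0549
  8     1,125.00       867.6607     6,941.2860
  9     1,125.00       839.9426     7,559.4838
  10   51,125.00    36,951.3326   369,513.3265
  Σ                 45,589.4345   410,836.8244
Price P = Σ PV = 45,589.4345.
Macaulay duration = Σ(t·PV) / P = 410,836.8244 / 45,589.4345 = 9.01167 half-year periods.
In years: 9.01167 / 2 = 4.50583 years.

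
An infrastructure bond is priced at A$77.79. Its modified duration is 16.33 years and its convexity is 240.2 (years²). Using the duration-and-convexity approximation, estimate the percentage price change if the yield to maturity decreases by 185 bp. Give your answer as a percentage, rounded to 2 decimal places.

+34.32%

Duration effect: -D_mod·Δy = -16.33 × (-0.0185) = +0.302105
Convexity effect: ½·C·(Δy)² = 0.5 × 240.2 × (-0.0185)² = +0.041104225
ΔP/P ≈ +0.302105 + 0.041104225 = +0.343209225
= +34.3209225%.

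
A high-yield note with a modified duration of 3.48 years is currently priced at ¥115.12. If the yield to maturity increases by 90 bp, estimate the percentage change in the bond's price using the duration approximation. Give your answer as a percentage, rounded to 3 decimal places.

-3.132%

Duration approximation: ΔP/P ≈ -D_mod · Δy = -3.48 × (+0.009) = -0.031320.
As a percentage: -3.1320%.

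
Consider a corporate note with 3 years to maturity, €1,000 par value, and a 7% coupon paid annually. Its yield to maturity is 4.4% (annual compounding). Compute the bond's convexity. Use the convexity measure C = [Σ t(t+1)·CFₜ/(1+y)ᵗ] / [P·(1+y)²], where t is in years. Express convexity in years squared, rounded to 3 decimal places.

With y = 0.044:
  t   CF        PV=CF/(1+0.044)^t    t·PV        t(t+1)·PV
  1        70.00        67.0498        67.0498         134.0996
  2        70.00        64.2240       128.4479         385.3437
  3     1,070.00       940.3343     2,821.0029      11,284.0117
  Σ                  1,071.6081     3,016.5006      11,803.4550
P = 1,071.6081.
Convexity = Σ t(t+1)·PV / [P·(1+y)²] = 11,803.4550 / (1,071.6081 × 1.089936) = 10.10583.

10.106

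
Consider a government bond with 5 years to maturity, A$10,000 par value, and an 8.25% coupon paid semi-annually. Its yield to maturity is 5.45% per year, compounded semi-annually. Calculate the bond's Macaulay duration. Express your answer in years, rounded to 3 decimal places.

4.249 years

Periodic yield y = 0.02725. Discount each cash flow and weight by its period:
  t   CF        PV=CF/(1+0.02725)^t    t·PV
  1       412.50       401.5576       401.5576
  2       412.50       390.9054       781.8108
  3       412.50       380.5358     1,141.6074
  4       412.50       370.4413     1,481.7650
  5       412.50       360.6145     1,803.0726
  6       412.50       351.0484     2,106.2907
  7       412.50       341.7361     2,392.1529
  8       412.50       332.6709     2,661.3668
  9       412.50       323.8460     2,914.6144
  10   10,412.50     7,957.8091    79,578.0907
  Σ                 11,211.1651    95,262.3289
Price P = Σ PV = 11,211.1651.
Macaulay duration = Σ(t·PV) / P = 95,262.3289 / 11,211.1651 = 8.49709 half-year periods.
In years: 8.49709 / 2 = 4.24855 years.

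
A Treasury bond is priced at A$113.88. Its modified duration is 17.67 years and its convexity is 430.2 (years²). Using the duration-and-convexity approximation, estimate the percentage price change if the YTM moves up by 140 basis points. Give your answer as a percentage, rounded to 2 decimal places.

-20.52%

Duration effect: -D_mod·Δy = -17.67 × (+0.014) = -0.247380
Convexity effect: ½·C·(Δy)² = 0.5 × 430.2 × (0.014)² = +0.0421596
ΔP/P ≈ -0.247380 + 0.0421596 = -0.2052204
= -20.52204%.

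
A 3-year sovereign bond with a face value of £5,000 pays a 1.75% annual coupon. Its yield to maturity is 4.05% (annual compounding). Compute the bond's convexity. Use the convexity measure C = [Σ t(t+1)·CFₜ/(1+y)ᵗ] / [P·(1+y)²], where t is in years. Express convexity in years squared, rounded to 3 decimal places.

With y = 0.0405:
  t   CF        PV=CF/(1+0.0405)^t    t·PV        t(t+1)·PV
  1        87.50        84.0942        84.0942         168.1884
  2        87.50        80.8209       161.6419         484.9256
  3     5,087.50     4,516.2520    13,548.7561      54,195.0242
  Σ                  4,681.1671    13,794.4921      54,848.1382
P = 4,681.1671.
Convexity = Σ t(t+1)·PV / [P·(1+y)²] = 54,848.1382 / (4,681.1671 × 1.082640) = 10.82240.

10.822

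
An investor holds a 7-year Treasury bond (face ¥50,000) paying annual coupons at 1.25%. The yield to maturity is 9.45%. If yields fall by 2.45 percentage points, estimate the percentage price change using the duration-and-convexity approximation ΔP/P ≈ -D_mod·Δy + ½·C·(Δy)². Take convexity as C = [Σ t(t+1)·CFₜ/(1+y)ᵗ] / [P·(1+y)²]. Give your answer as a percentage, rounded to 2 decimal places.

With y = 0.0945:
  t   CF        PV=CF/(1+0.0945)^t    t·PV        t(t+1)·PV
  1       625.00       571.0370       571.0370       1,142.0740
  2       625.00       521.7332     1,043.4664       3,130.3993
  3       625.00       476.6864     1,430.0591       5,720.2362
  4       625.00       435.5289     1,742.1155       8,710.5775
  5       625.00       397.9250     1,989.6248      11,937.7490
  6       625.00       363.5678     2,181.4068      15,269.8479
  7    50,625.00    26,906.3430   188,344.4013   1,506,755.2102
  Σ                 29,672.8213   197,302.1110   1,552,666.0942
P = 29,672.8213; D_Mac = 6.64925 yrs; D_mod = 6.07515 yrs; C = 43.68051.
Duration effect: -6.07515 × (-0.0245) = +0.148841
Convexity effect: 0.5 × 43.68051 × (-0.0245)² = +0.0131096
ΔP/P ≈ +0.148841 + 0.0131096 = +0.161951 = +16.1951%.

+16.20%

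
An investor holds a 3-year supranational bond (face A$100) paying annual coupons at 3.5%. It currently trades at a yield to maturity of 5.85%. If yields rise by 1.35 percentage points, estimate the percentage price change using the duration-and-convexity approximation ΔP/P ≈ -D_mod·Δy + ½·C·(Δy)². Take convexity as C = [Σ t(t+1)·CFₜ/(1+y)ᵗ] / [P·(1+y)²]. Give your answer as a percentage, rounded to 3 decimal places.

-3.601%

With y = 0.0585:
  t   CF        PV=CF/(1+0.0585)^t    t·PV        t(t+1)·PV
  1         3.50         3.3066         3.3066           6.6131
  2         3.50         3.1238         6.2476          18.7429
  3       103.50        87.2706       261.8117       1,047.2467
  Σ                     93.7009       271.3659       1,072.6028
P = 93.7009; D_Mac = 2.89608 yrs; D_mod = 2.73603 yrs; C = 10.21676.
Duration effect: -2.73603 × (+0.0135) = -0.036936
Convexity effect: 0.5 × 10.21676 × (0.0135)² = +0.0009310
ΔP/P ≈ -0.036936 + 0.0009310 = -0.036005 = -3.6005%.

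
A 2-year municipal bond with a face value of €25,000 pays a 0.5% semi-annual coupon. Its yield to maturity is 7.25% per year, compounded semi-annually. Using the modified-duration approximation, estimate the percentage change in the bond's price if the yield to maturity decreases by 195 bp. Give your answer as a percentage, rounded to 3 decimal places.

+3.748%

Periodic yield y = 0.03625. Modified duration first:
  t   CF        PV=CF/(1+0.03625)^t    t·PV
  1        62.50        60.3136        60.3136
  2        62.50        58.2037       116.4075
  3        62.50        56.1677       168.5030
  4    25,062.50    21,735.3289    86,941.3155
  Σ                 21,910.0139    87,286.5396
P = 21,910.0139; D_Mac = 3.98387 half-year periods = 1.99193 yrs; D_mod = 1.99193/(1+0.03625) = 1.92225 yrs.
ΔP/P ≈ -D_mod · Δy = -1.92225 × (-0.0195) = +0.037484 = +3.7484%.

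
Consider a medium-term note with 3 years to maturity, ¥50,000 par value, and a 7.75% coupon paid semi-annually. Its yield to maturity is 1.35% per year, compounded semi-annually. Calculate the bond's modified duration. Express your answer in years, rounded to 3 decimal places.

Periodic yield y = 0.00675. First find Macaulay duration:
  t   CF        PV=CF/(1+0.00675)^t    t·PV
  1     1,937.50     1,924.5096     1,924.5096
  2     1,937.50     1,911.6062     3,823.2124
  3     1,937.50     1,898.7894     5,696.3682
  4     1,937.50     1,886.0585     7,544.2340
  5     1,937.50     1,873.4130     9,367.0648
  6    51,937.50    49,882.8446   299,297.0676
  Σ                 59,377.2212   327,652.4566
P = 59,377.2212; Macaulay duration = 327,652.4566 / 59,377.2212 = 5.51815 half-year periods = 2.75908 years.
Modified duration = D_Mac / (1 + y) = 2.75908 / 1.00675 = 2.74058 years.

2.741 years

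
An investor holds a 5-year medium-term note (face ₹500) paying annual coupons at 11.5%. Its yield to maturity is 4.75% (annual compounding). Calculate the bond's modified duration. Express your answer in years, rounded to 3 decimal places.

3.999 years

Periodic yield y = 0.0475. First find Macaulay duration:
  t   CF        PV=CF/(1+0.0475)^t    t·PV
  1        57.50        54.8926        54.8926
  2        57.50        52.4034       104.8069
  3        57.50        50.0271       150.0814
  4        57.50        47.7586       191.0345
  5       557.50       442.0534     2,210.2669
  Σ                    647.1352     2,711.0823
P = 647.1352; Macaulay duration = 2,711.0823 / 647.1352 = 4.18936 years.
Modified duration = D_Mac / (1 + y) = 4.18936 / 1.0475 = 3.99939 years.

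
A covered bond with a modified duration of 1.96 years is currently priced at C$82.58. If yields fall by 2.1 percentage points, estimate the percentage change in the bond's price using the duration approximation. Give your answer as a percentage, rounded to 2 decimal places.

Duration approximation: ΔP/P ≈ -D_mod · Δy = -1.96 × (-0.021) = +0.041160.
As a percentage: +4.1160%.

+4.12%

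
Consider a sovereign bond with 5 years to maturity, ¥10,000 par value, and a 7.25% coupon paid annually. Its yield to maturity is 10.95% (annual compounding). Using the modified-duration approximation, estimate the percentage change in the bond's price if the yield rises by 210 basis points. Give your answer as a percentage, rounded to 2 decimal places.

Periodic yield y = 0.1095. Modified duration first:
  t   CF        PV=CF/(1+0.1095)^t    t·PV
  1       725.00       653.4475       653.4475
  2       725.00       588.9567     1,177.9135
  3       725.00       530.8308     1,592.4923
  4       725.00       478.4414     1,913.7657
  5    10,725.00     6,379.1199    31,895.5997
  Σ                  8,630.7964    37,233.2187
P = 8,630.7964; D_Mac = 4.31400 yrs; D_mod = 4.31400/(1+0.1095) = 3.88823 yrs.
ΔP/P ≈ -D_mod · Δy = -3.88823 × (+0.021) = -0.081653 = -8.1653%.

-8.17%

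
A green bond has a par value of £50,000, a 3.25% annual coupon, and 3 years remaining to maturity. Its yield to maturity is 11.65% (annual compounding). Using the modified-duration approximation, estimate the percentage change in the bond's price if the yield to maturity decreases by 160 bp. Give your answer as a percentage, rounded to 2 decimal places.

+4.15%

Periodic yield y = 0.1165. Modified duration first:
  t   CF        PV=CF/(1+0.1165)^t    t·PV
  1     1,625.00     1,455.4411     1,455.4411
  2     1,625.00     1,303.5747     2,607.1493
  3    51,625.00    37,092.3101   111,276.9304
  Σ                 39,851.3259   115,339.5209
P = 39,851.3259; D_Mac = 2.89425 yrs; D_mod = 2.89425/(1+0.1165) = 2.59225 yrs.
ΔP/P ≈ -D_mod · Δy = -2.59225 × (-0.016) = +0.041476 = +4.1476%.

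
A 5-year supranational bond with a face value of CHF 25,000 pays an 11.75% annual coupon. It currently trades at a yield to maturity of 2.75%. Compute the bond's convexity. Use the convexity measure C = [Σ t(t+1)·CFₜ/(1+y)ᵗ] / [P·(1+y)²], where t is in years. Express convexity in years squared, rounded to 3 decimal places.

22.474

With y = 0.0275:
  t   CF        PV=CF/(1+0.0275)^t    t·PV        t(t+1)·PV
  1     2,937.50     2,858.8808     2,858.8808       5,717.7616
  2     2,937.50     2,782.3657     5,564.7314      16,694.1943
  3     2,937.50     2,707.8985     8,123.6955      32,494.7821
  4     2,937.50     2,635.4243    10,541.6974      52,708.4869
  5    27,937.50    24,393.7398   121,968.6992     731,812.1952
  Σ                 35,378.3092   149,057.7043     839,427.4201
P = 35,378.3092.
Convexity = Σ t(t+1)·PV / [P·(1+y)²] = 839,427.4201 / (35,378.3092 × 1.055756) = 22.47411.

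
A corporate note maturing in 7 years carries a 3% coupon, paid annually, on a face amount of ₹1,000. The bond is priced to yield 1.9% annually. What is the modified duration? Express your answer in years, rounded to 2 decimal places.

6.32 years

Periodic yield y = 0.019. First find Macaulay duration:
  t   CF        PV=CF/(1+0.019)^t    t·PV
  1        30.00        29.4406        29.4406
  2        30.00        28.8917        57.7834
  3        30.00        28.3530        85.0589
  4        30.00        27.8243       111.2973
  5        30.00        27.3055       136.5276
  6        30.00        26.7964       160.7783
  7     1,030.00       902.8549     6,319.9840
  Σ                  1,071.4664     6,900.8700
P = 1,071.4664; Macaulay duration = 6,900.8700 / 1,071.4664 = 6.44058 years.
Modified duration = D_Mac / (1 + y) = 6.44058 / 1.019 = 6.32050 years.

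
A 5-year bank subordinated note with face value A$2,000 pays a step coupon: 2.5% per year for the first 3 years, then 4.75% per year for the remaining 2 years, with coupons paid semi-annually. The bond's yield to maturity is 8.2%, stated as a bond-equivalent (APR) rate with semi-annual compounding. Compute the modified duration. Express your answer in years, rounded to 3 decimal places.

Periodic yield y = 0.041. First find Macaulay duration:
  t   CF        PV=CF/(1+0.041)^t    t·PV
  1        25.00        24.0154        24.0154
  2        25.00        23.0695        46.1390
  3        25.00        22.1609        66.4828
  4        25.00        21.2881        85.1524
  5        25.00        20.4497       102.2484
  6        25.00        19.6443       117.8655
  7        47.50        35.8541       250.9785
  8        47.50        34.4420       275.5356
  9        47.50        33.0854       297.7690
  10    2,047.50     1,369.9875    13,699.8753
  Σ                  1,603.9969    14,966.0621
P = 1,603.9969; Macaulay duration = 14,966.0621 / 1,603.9969 = 9.33048 half-year periods = 4.66524 years.
Modified duration = D_Mac / (1 + y) = 4.66524 / 1.041 = 4.48150 years.

4.481 years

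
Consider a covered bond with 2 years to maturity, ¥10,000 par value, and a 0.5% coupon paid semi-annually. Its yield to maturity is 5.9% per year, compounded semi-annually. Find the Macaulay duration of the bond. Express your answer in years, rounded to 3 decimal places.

1.992 years

Periodic yield y = 0.0295. Discount each cash flow and weight by its period:
  t   CF        PV=CF/(1+0.0295)^t    t·PV
  1        25.00        24.2836        24.2836
  2        25.00        23.5878        47.1756
  3        25.00        22.9119        68.7357
  4    10,025.00     8,924.3990    35,697.5959
  Σ                  8,995.1823    35,837.7908
Price P = Σ PV = 8,995.1823.
Macaulay duration = Σ(t·PV) / P = 35,837.7908 / 8,995.1823 = 3.98411 half-year periods.
In years: 3.98411 / 2 = 1.99205 years.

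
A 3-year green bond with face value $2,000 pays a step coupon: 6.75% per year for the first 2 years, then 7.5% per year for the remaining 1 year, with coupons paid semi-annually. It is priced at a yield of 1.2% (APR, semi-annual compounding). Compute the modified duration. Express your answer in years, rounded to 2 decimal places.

Periodic yield y = 0.006. First find Macaulay duration:
  t   CF        PV=CF/(1+0.006)^t    t·PV
  1        67.50        67.0974        67.0974
  2        67.50        66.6972       133.3945
  3        67.50        66.2994       198.8983
  4        67.50        65.9040       263.6160
  5        75.00        72.7899       363.9497
  6     2,075.00     2,001.8439    12,011.0636
  Σ                  2,340.6320    13,038.0195
P = 2,340.6320; Macaulay duration = 13,038.0195 / 2,340.6320 = 5.57030 half-year periods = 2.78515 years.
Modified duration = D_Mac / (1 + y) = 2.78515 / 1.006 = 2.76854 years.

2.77 years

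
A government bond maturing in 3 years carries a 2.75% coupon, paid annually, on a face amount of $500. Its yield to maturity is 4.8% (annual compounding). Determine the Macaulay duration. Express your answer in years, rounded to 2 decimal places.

2.92 years

Periodic yield y = 0.048. Discount each cash flow and weight by its year:
  t   CF        PV=CF/(1+0.048)^t    t·PV
  1        13.75        13.1202        13.1202
  2        13.75        12.5193        25.0386
  3       513.75       446.3422     1,339.0267
  Σ                    471.9818     1,377.1855
Price P = Σ PV = 471.9818.
Macaulay duration = Σ(t·PV) / P = 1,377.1855 / 471.9818 = 2.91788 years.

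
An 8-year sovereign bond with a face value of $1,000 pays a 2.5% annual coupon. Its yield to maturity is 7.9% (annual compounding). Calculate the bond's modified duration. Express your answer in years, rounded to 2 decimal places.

Periodic yield y = 0.079. First find Macaulay duration:
  t   CF        PV=CF/(1+0.079)^t    t·PV
  1        25.00        23.1696        23.1696
  2        25.00        21.4732        42.9464
  3        25.00        19.9010        59.7031
  4        25.00        18.4440        73.7758
  5        25.00        17.0936        85.4679
  6        25.00        15.8420        95.0523
  7        25.00        14.6822       102.7751
  8     1,025.00       557.8948     4,463.1583
  Σ                    688.5004     4,946.0486
P = 688.5004; Macaulay duration = 4,946.0486 / 688.5004 = 7.18380 years.
Modified duration = D_Mac / (1 + y) = 7.18380 / 1.079 = 6.65783 years.

6.66 years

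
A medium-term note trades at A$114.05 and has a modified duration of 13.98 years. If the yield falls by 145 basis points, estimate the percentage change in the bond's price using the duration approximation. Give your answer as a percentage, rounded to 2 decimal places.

Duration approximation: ΔP/P ≈ -D_mod · Δy = -13.98 × (-0.0145) = +0.202710.
As a percentage: +20.2710%.

+20.27%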